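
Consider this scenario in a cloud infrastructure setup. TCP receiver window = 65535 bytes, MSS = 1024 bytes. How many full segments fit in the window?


Given: RWND = 65535 bytes, MSS = 1024 bytes
Full segments = floor(RWND / MSS)
Full segments = floor(65535 / 1024)
Full segments = floor(63.999) = 63

63


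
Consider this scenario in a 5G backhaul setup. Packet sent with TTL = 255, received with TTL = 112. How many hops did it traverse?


Given: initial TTL = 255, received TTL = 112
Hops = initial TTL - received TTL
Hops = 255 - 112 = 143

143


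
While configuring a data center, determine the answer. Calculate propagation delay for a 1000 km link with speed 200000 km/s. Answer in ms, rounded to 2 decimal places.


Given: distance = 1000 km, speed = 200000 km/s
Delay = distance / speed = 1000 / 200000 seconds
Delay in ms = 1000 * 1000 / 200000
Delay = 5.0000 ms
Rounded to 2 dp = 5.00 ms

5.00


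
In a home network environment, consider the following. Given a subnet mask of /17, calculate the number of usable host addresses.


Given: subnet mask /17
Host bits = 32 - 17 = 15
Total addresses = 2^15 = 32768
Usable hosts = 32768 - 2 (network + broadcast) = 32766

32766


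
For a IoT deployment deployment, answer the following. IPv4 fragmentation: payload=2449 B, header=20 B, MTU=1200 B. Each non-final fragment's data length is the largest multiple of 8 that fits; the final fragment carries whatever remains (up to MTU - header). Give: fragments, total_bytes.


Max data per non-final fragment = floor((MTU - header)/8)*8 = floor((1200 - 20)/8)*8 = floor(1180/8)*8 = 1176 B
Final fragment needs no 8-byte alignment: it can carry up to MTU - header = 1180 B
Non-final fragments needed = ceil((payload - 1180) / 1176) = ceil(1269/1176) = ceil(1.0791) = 2
Number of fragments = 2 + 1 = 3
Fragment sizes (data): 2 * 1176 B + 97 B (last, 97 <= 1180 OK)
Total bytes sent = payload + n_frags * header = 2449 + 3*20 = 2449 + 60 = 2509 B

3, 2509


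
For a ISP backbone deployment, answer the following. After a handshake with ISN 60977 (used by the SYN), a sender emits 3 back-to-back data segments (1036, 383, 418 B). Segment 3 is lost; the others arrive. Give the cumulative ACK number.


SYN uses sequence number 60977; first data byte = ISN + 1 = 60978.
Segment 1: SEQ = 60978, len = 1036 B, covers [60978, 62013]
Segment 2: SEQ = 62014, len = 383 B, covers [62014, 62396]
Segment 3: SEQ = 62397, len = 418 B, covers [62397, 62814] [LOST]
In-order data received: bytes [60978, 62396] (segments 1..2).
Segment 3 missing -> gap begins at byte 62397.
Cumulative ACK = next expected in-order byte = 60978 + 1036 + 383 = 62397

62397


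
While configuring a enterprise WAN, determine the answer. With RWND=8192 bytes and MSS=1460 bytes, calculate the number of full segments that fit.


Given: RWND = 8192 bytes, MSS = 1460 bytes
Full segments = floor(RWND / MSS)
Full segments = floor(8192 / 1460)
Full segments = floor(5.611) = 5

5


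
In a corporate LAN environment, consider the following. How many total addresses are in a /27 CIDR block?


Given: CIDR prefix /27
Host bits = 32 - 27 = 5
Total addresses = 2^5 = 32

32


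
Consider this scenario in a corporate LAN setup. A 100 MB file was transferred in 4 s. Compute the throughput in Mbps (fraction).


Given: file = 100 MB, time = 4 s
File in Mb = 100 * 8 = 800 Mb
Throughput = 800 / 4 Mbps
Throughput = 200 Mbps

200


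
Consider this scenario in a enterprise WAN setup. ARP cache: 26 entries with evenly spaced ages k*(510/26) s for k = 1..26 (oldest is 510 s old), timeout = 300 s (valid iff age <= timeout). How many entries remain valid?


Ages are k * 510/26 s for k = 1..26 (spacing = 19.6154 s).
Entry k is valid iff k * 510/26 <= 300 iff k <= 26 * 300 / 510 = 15.2941
n_valid = floor(15.2941) = 15
(n_stale = 26 - 15 = 11)

15


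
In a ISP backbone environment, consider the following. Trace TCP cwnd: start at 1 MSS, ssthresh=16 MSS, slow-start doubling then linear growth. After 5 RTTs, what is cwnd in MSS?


RTT 0: cwnd = 1 MSS (initial)
RTT 1: cwnd = 2 MSS (slow start, doubled)
RTT 2: cwnd = 4 MSS (slow start, doubled)
RTT 3: cwnd = 8 MSS (slow start, doubled)
RTT 4: cwnd = 16 MSS (slow start, doubled)
RTT 5: cwnd = 17 MSS (congestion avoidance, +1)

17


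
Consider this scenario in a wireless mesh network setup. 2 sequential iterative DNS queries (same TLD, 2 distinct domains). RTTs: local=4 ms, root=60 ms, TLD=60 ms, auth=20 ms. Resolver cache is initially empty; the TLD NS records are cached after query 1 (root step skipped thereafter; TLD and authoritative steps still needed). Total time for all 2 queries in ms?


Lookup 1 (cold cache): local + root + TLD + auth = 4 + 60 + 60 + 20 = 144 ms
Lookups 2..2 (TLD NS cached -> skip root; new domain -> still ask TLD and auth): local + TLD + auth = 4 + 60 + 20 = 84 ms each
Remaining 1 lookups: 1 * 84 = 84 ms
Total = 144 + 84 = 228 ms

228


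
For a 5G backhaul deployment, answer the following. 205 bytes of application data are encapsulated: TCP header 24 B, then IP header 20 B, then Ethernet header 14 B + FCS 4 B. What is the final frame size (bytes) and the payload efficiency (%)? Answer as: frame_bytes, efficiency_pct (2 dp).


TCP segment = 205 + 24 = 229 B
IP packet = 229 + 20 = 249 B
Ethernet frame = 249 + 14 + 4 = 267 B
Efficiency = app / frame = 205 / 267 = 0.767790 = 76.7790% -> 76.78% (2 dp)

267, 76.78


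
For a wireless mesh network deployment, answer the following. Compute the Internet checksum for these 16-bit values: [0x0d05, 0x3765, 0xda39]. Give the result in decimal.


Given words: [0x0d05, 0x3765, 0xda39]
Step 1: Sum all words
Raw sum = 3333 + 14181 + 55865 = 73379
Step 2: Fold carry: (7843 + 1) = 7844
One's complement = ~7844 & 0xFFFF = 57691

57691


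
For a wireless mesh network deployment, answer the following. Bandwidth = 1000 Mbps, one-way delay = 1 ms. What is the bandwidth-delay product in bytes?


Given: bandwidth = 1000 Mbps, delay = 1 ms
BDP in bits = 1000 * 10^6 * 1 / 1000
BDP in bits = 1000000
BDP in bytes = 1000000 / 8 = 125000

125000


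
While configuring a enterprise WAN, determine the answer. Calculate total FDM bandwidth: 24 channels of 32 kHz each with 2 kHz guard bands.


Given: 24 channels, 32 kHz each, guard = 2 kHz
Channel bandwidth = 24 * 32 = 768 kHz
Guard bands = 23 gaps * 2 kHz = 46 kHz
Total = 768 + 46 = 814 kHz

814


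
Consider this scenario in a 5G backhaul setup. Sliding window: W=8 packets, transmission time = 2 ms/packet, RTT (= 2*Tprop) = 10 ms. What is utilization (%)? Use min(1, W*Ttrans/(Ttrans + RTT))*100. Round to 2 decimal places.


Given: W = 8, Ttrans = 2 ms, RTT = 10 ms (= 2 * Tprop, Tprop = 5 ms)
Cycle time = Ttrans + RTT = 2 + 10 = 12 ms (first packet sent until its ACK returns)
W * Ttrans = 8 * 2 = 16 ms of sending per cycle
W * Ttrans / (Ttrans + RTT) = 16 / 12 = 1.333333
U = min(1, 1.333333) = 1.000000
U% = 100.00%

100.00


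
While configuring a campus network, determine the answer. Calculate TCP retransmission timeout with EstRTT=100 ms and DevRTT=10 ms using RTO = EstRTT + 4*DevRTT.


Given: EstRTT = 100 ms, DevRTT = 10 ms
Timeout = EstRTT + 4 * DevRTT
4 * DevRTT = 4 * 10 = 40
Timeout = 100 + 40 = 140 ms

140


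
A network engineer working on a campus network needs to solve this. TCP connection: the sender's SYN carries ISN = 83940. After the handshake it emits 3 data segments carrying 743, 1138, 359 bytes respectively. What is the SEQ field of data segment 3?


The SYN occupies sequence number ISN = 83940, so the first data byte is ISN + 1 = 83941.
SEQ of data segment i = (ISN + 1) + sum of payload sizes of segments 1..i-1.
Segment 1: SEQ = 83941, payload = 743 bytes
Segment 2: SEQ = 84684, payload = 1138 bytes
Segment 3: SEQ = 85822, payload = 359 bytes
SEQ of segment 3 = 83941 + 743 + 1138 = 85822

85822


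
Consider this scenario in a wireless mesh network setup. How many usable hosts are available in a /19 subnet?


Given: subnet mask /19
Host bits = 32 - 19 = 13
Total addresses = 2^13 = 8192
Usable hosts = 8192 - 2 (network + broadcast) = 8190

8190


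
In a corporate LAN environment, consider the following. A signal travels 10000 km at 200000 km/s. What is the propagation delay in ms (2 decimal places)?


Given: distance = 10000 km, speed = 200000 km/s
Delay = distance / speed = 10000 / 200000 seconds
Delay in ms = 10000 * 1000 / 200000
Delay = 50.0000 ms
Rounded to 2 dp = 50.00 ms

50.00


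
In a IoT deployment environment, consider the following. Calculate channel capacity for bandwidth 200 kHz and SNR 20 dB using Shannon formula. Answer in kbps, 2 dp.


Given: B = 200 kHz, SNR = 20 dB
SNR linear = 10^(20/10) = 100
1 + SNR = 101
log2(101) = 6.6582114828
C = 200 * 1000 * 6.6582114828 = 1331642.2966 bps
C = 1331.642297 kbps -> 1331.64 kbps (2 dp)

1331.64


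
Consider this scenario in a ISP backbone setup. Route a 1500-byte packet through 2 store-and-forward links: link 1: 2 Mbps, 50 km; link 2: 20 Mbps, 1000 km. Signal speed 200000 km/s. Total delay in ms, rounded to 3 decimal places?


Packet = 1500 bytes = 12000 bits. Store-and-forward: sum (t_trans + t_prop) per link.
Link 1: t_trans = 12000/(2*10^6) s = 6.0000 ms; t_prop = 50/200000 s = 0.2500 ms; subtotal = 6.2500 ms
Link 2: t_trans = 12000/(20*10^6) s = 0.6000 ms; t_prop = 1000/200000 s = 5.0000 ms; subtotal = 5.6000 ms
End-to-end = 6.2500 + 5.6000 = 11.8500 ms -> 11.850 ms (3 dp)

11.850


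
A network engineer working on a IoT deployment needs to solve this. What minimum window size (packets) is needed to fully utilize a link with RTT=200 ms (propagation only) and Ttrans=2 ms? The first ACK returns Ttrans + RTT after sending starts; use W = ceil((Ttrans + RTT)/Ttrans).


Given: Ttrans = 2 ms, RTT = 200 ms (= 2 * Tprop, Tprop = 100 ms)
Time until first ACK returns = Ttrans + RTT = 2 + 200 = 202 ms
Need W * Ttrans >= Ttrans + RTT  ->  W >= (Ttrans + RTT) / Ttrans
(Ttrans + RTT) / Ttrans = 202 / 2 = 101
W_min = ceil(101) = 101

101


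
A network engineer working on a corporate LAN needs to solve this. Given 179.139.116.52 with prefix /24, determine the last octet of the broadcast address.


Given: IP = 179.139.116.52, prefix = /24
Host bits = 32 - 24 = 8
Network last octet = 52 AND mask = 0
Host part size = 2^8 - 1 = 255
Broadcast last octet = 0 OR 255 = 255

255


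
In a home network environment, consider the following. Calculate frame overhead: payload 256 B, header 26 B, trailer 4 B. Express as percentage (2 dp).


Given: payload = 256 B, header = 26 B, trailer = 4 B
Overhead bytes = header + trailer = 26 + 4 = 30
Total frame = payload + overhead = 256 + 30 = 286
Overhead % = 30 / 286 * 100 = 10.4895% -> 10.49% (2 dp)

10.49


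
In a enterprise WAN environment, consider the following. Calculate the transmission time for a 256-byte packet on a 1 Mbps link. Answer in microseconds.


Given: packet = 256 bytes, bandwidth = 1 Mbps
Packet in bits = 256 * 8 = 2048 bits
Bandwidth = 1 * 10^6 = 1000000 bps
Time = 2048 / 1000000 seconds
Time in us = 2048 * 10^6 / 1000000 = 2048

2048


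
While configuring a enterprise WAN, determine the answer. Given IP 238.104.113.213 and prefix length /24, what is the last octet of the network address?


Given: IP = 238.104.113.213, prefix = /24
Subnet mask = 255.255.255.0
Last octet of IP: 213
Last octet of mask: 0
Network last octet = 213 AND 0 = 0

0


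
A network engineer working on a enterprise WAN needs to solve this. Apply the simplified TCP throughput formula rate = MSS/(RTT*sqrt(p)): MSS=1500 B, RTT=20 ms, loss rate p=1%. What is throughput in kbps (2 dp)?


Given: MSS = 1500 bytes, RTT = 20 ms, loss = 1%
RTT in seconds = 20 / 1000 = 0.02
Loss rate = 1% = 0.01
sqrt(loss) = sqrt(0.01) = 0.1
Throughput (bytes/s) = 1500 / (0.02 * 0.1) = 750000.0000
Throughput (kbps) = 750000.0000 * 8 / 1000 = 6000.000000 -> 6000.00 kbps (2 dp)

6000.00


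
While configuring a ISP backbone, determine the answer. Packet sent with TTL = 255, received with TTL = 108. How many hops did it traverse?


Given: initial TTL = 255, received TTL = 108
Hops = initial TTL - received TTL
Hops = 255 - 108 = 147

147


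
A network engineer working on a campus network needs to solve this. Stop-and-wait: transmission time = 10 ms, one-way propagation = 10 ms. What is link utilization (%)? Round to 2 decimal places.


Given: Ttrans = 10 ms, Tprop = 10 ms
RTT = 2 * Tprop = 2 * 10 = 20 ms
U = Ttrans / (Ttrans + RTT)
U = 10 / (10 + 20)
U = 10 / 30 = 0.333333
U% = 33.33%

33.33


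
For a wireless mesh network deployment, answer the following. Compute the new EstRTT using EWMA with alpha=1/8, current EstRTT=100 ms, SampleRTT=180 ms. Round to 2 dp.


Given: EstRTT = 100 ms, SampleRTT = 180 ms, alpha = 1/8
New EstRTT = (1 - alpha) * EstRTT + alpha * SampleRTT
(7/8) * 100 = 87.5
(1/8) * 180 = 22.5
New EstRTT = 87.5 + 22.5 = 110 ms -> 110.00 ms (2 dp)

110.00


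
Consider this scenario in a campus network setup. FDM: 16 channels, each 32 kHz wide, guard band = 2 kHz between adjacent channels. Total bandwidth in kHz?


Given: 16 channels, 32 kHz each, guard = 2 kHz
Channel bandwidth = 16 * 32 = 512 kHz
Guard bands = 15 gaps * 2 kHz = 30 kHz
Total = 512 + 30 = 542 kHz

542


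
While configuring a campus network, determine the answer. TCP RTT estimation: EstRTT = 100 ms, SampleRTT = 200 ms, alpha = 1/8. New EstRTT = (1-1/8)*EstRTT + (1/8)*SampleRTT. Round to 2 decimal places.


Given: EstRTT = 100 ms, SampleRTT = 200 ms, alpha = 1/8
New EstRTT = (1 - alpha) * EstRTT + alpha * SampleRTT
(7/8) * 100 = 87.5
(1/8) * 200 = 25
New EstRTT = 87.5 + 25 = 112.5 ms -> 112.50 ms (2 dp)

112.50


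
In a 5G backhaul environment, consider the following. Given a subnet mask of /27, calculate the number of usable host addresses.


Given: subnet mask /27
Host bits = 32 - 27 = 5
Total addresses = 2^5 = 32
Usable hosts = 32 - 2 (network + broadcast) = 30

30


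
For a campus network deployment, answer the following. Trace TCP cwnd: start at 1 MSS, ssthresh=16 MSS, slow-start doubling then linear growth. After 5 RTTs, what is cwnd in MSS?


RTT 0: cwnd = 1 MSS (initial)
RTT 1: cwnd = 2 MSS (slow start, doubled)
RTT 2: cwnd = 4 MSS (slow start, doubled)
RTT 3: cwnd = 8 MSS (slow start, doubled)
RTT 4: cwnd = 16 MSS (slow start, doubled)
RTT 5: cwnd = 17 MSS (congestion avoidance, +1)

17


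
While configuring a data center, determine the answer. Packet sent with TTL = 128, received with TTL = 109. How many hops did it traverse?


Given: initial TTL = 128, received TTL = 109
Hops = initial TTL - received TTL
Hops = 128 - 109 = 19

19


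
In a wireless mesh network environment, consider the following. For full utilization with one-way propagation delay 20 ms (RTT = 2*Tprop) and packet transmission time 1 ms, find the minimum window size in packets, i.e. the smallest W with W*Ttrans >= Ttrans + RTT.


Given: Ttrans = 1 ms, RTT = 40 ms (= 2 * Tprop, Tprop = 20 ms)
Time until first ACK returns = Ttrans + RTT = 1 + 40 = 41 ms
Need W * Ttrans >= Ttrans + RTT  ->  W >= (Ttrans + RTT) / Ttrans
(Ttrans + RTT) / Ttrans = 41 / 1 = 41
W_min = ceil(41) = 41

41


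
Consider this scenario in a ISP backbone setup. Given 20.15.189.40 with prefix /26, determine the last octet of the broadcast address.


Given: IP = 20.15.189.40, prefix = /26
Host bits = 32 - 26 = 6
Network last octet = 40 AND mask = 0
Host part size = 2^6 - 1 = 63
Broadcast last octet = 0 OR 63 = 63

63


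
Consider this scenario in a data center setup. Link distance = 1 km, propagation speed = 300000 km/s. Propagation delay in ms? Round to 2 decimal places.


Given: distance = 1 km, speed = 300000 km/s
Delay = distance / speed = 1 / 300000 seconds
Delay in ms = 1 * 1000 / 300000
Delay = 0.0033 ms
Rounded to 2 dp = 0.00 ms

0.00


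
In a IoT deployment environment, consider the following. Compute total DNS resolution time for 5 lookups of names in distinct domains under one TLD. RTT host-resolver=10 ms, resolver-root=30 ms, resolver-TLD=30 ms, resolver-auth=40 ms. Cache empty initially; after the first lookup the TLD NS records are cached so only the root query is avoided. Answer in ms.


Lookup 1 (cold cache): local + root + TLD + auth = 10 + 30 + 30 + 40 = 110 ms
Lookups 2..5 (TLD NS cached -> skip root; new domain -> still ask TLD and auth): local + TLD + auth = 10 + 30 + 40 = 80 ms each
Remaining 4 lookups: 4 * 80 = 320 ms
Total = 110 + 320 = 430 ms

430


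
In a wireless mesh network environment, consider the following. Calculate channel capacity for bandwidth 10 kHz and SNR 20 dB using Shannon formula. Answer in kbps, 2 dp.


Given: B = 10 kHz, SNR = 20 dB
SNR linear = 10^(20/10) = 100
1 + SNR = 101
log2(101) = 6.6582114828
C = 10 * 1000 * 6.6582114828 = 66582.1148 bps
C = 66.582115 kbps -> 66.58 kbps (2 dp)

66.58


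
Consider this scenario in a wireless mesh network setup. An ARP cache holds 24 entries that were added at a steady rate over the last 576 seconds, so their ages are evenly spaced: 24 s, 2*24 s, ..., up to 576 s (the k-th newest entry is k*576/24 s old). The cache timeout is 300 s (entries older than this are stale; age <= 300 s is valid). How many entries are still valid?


Ages are k * 576/24 s for k = 1..24 (spacing = 24.0000 s).
Entry k is valid iff k * 576/24 <= 300 iff k <= 24 * 300 / 576 = 12.5000
n_valid = floor(12.5000) = 12
(n_stale = 24 - 12 = 12)

12


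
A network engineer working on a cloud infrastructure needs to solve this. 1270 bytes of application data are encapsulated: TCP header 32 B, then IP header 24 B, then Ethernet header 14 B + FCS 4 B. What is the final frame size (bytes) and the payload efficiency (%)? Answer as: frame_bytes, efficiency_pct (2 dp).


TCP segment = 1270 + 32 = 1302 B
IP packet = 1302 + 24 = 1326 B
Ethernet frame = 1326 + 14 + 4 = 1344 B
Efficiency = app / frame = 1270 / 1344 = 0.944940 = 94.4940% -> 94.49% (2 dp)

1344, 94.49


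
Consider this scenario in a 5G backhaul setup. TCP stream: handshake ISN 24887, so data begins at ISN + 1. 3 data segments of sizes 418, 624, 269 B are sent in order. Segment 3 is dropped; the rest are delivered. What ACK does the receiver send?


SYN uses sequence number 24887; first data byte = ISN + 1 = 24888.
Segment 1: SEQ = 24888, len = 418 B, covers [24888, 25305]
Segment 2: SEQ = 25306, len = 624 B, covers [25306, 25929]
Segment 3: SEQ = 25930, len = 269 B, covers [25930, 26198] [LOST]
In-order data received: bytes [24888, 25929] (segments 1..2).
Segment 3 missing -> gap begins at byte 25930.
Cumulative ACK = next expected in-order byte = 24888 + 418 + 624 = 25930

25930


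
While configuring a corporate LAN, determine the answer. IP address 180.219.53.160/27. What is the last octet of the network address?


Given: IP = 180.219.53.160, prefix = /27
Subnet mask = 255.255.255.224
Last octet of IP: 160
Last octet of mask: 224
Network last octet = 160 AND 224 = 160

160


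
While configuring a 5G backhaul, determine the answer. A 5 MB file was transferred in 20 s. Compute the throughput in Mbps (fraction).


Given: file = 5 MB, time = 20 s
File in Mb = 5 * 8 = 40 Mb
Throughput = 40 / 20 Mbps
Throughput = 2 Mbps

2


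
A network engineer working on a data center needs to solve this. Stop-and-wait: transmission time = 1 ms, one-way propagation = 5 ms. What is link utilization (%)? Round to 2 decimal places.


Given: Ttrans = 1 ms, Tprop = 5 ms
RTT = 2 * Tprop = 2 * 5 = 10 ms
U = Ttrans / (Ttrans + RTT)
U = 1 / (1 + 10)
U = 1 / 11 = 0.090909
U% = 9.09%

9.09


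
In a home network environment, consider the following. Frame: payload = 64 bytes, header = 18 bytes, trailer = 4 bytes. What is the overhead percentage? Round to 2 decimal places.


Given: payload = 64 B, header = 18 B, trailer = 4 B
Overhead bytes = header + trailer = 18 + 4 = 22
Total frame = payload + overhead = 64 + 22 = 86
Overhead % = 22 / 86 * 100 = 25.5814% -> 25.58% (2 dp)

25.58


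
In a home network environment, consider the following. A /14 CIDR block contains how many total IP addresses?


Given: CIDR prefix /14
Host bits = 32 - 14 = 18
Total addresses = 2^18 = 262144

262144


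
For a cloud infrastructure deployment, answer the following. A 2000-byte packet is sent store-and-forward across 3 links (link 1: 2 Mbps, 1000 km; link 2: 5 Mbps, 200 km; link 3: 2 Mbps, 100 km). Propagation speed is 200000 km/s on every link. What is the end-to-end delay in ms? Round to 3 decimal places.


Packet = 2000 bytes = 16000 bits. Store-and-forward: sum (t_trans + t_prop) per link.
Link 1: t_trans = 16000/(2*10^6) s = 8.0000 ms; t_prop = 1000/200000 s = 5.0000 ms; subtotal = 13.0000 ms
Link 2: t_trans = 16000/(5*10^6) s = 3.2000 ms; t_prop = 200/200000 s = 1.0000 ms; subtotal = 4.2000 ms
Link 3: t_trans = 16000/(2*10^6) s = 8.0000 ms; t_prop = 100/200000 s = 0.5000 ms; subtotal = 8.5000 ms
End-to-end = 13.0000 + 4.2000 + 8.5000 = 25.7000 ms -> 25.700 ms (3 dp)

25.700


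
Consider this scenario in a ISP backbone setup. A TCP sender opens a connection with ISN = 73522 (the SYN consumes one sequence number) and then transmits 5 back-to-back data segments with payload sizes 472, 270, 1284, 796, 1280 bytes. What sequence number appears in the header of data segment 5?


The SYN occupies sequence number ISN = 73522, so the first data byte is ISN + 1 = 73523.
SEQ of data segment i = (ISN + 1) + sum of payload sizes of segments 1..i-1.
Segment 1: SEQ = 73523, payload = 472 bytes
Segment 2: SEQ = 73995, payload = 270 bytes
Segment 3: SEQ = 74265, payload = 1284 bytes
Segment 4: SEQ = 75549, payload = 796 bytes
Segment 5: SEQ = 76345, payload = 1280 bytes
SEQ of segment 5 = 73523 + 472 + 270 + 1284 + 796 = 76345

76345


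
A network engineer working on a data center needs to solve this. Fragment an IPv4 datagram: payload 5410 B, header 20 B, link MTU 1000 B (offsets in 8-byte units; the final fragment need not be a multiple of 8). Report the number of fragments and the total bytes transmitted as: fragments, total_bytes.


Max data per non-final fragment = floor((MTU - header)/8)*8 = floor((1000 - 20)/8)*8 = floor(980/8)*8 = 976 B
Final fragment needs no 8-byte alignment: it can carry up to MTU - header = 980 B
Non-final fragments needed = ceil((payload - 980) / 976) = ceil(4430/976) = ceil(4.5389) = 5
Number of fragments = 5 + 1 = 6
Fragment sizes (data): 5 * 976 B + 530 B (last, 530 <= 980 OK)
Total bytes sent = payload + n_frags * header = 5410 + 6*20 = 5410 + 120 = 5530 B

6, 5530


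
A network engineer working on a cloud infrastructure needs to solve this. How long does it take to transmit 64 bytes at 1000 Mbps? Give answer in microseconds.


Given: packet = 64 bytes, bandwidth = 1000 Mbps
Packet in bits = 64 * 8 = 512 bits
Bandwidth = 1000 * 10^6 = 1000000000 bps
Time = 512 / 1000000000 seconds
Time in us = 512 * 10^6 / 1000000000 = 0.512

0.512


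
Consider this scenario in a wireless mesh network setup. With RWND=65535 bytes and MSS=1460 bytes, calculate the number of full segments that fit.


Given: RWND = 65535 bytes, MSS = 1460 bytes
Full segments = floor(RWND / MSS)
Full segments = floor(65535 / 1460)
Full segments = floor(44.887) = 44

44


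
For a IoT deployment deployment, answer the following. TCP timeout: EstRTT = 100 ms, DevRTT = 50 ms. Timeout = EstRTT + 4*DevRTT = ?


Given: EstRTT = 100 ms, DevRTT = 50 ms
Timeout = EstRTT + 4 * DevRTT
4 * DevRTT = 4 * 50 = 200
Timeout = 100 + 200 = 300 ms

300


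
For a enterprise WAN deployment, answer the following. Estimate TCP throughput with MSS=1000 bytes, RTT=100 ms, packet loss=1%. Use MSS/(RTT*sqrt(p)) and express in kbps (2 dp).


Given: MSS = 1000 bytes, RTT = 100 ms, loss = 1%
RTT in seconds = 100 / 1000 = 0.1
Loss rate = 1% = 0.01
sqrt(loss) = sqrt(0.01) = 0.1
Throughput (bytes/s) = 1000 / (0.1 * 0.1) = 100000.0000
Throughput (kbps) = 100000.0000 * 8 / 1000 = 800.000000 -> 800.00 kbps (2 dp)

800.00


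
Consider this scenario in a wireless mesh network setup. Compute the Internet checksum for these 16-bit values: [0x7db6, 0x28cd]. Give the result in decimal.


Given words: [0x7db6, 0x28cd]
Step 1: Sum all words
Raw sum = 32182 + 10445 = 42627
One's complement = ~42627 & 0xFFFF = 22908

22908


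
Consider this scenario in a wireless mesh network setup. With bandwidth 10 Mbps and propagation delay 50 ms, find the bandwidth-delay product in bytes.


Given: bandwidth = 10 Mbps, delay = 50 ms
BDP in bits = 10 * 10^6 * 50 / 1000
BDP in bits = 500000
BDP in bytes = 500000 / 8 = 62500

62500


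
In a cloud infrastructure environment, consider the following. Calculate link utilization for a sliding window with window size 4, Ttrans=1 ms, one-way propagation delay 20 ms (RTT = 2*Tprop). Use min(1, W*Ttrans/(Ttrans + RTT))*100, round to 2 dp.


Given: W = 4, Ttrans = 1 ms, RTT = 40 ms (= 2 * Tprop, Tprop = 20 ms)
Cycle time = Ttrans + RTT = 1 + 40 = 41 ms (first packet sent until its ACK returns)
W * Ttrans = 4 * 1 = 4 ms of sending per cycle
W * Ttrans / (Ttrans + RTT) = 4 / 41 = 0.097561
U = min(1, 0.097561) = 0.097561
U% = 9.76%

9.76


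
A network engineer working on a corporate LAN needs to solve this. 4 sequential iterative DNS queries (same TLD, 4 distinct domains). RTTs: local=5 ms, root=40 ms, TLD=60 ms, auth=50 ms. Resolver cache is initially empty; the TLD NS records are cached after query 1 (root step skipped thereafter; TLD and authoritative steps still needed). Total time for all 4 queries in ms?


Lookup 1 (cold cache): local + root + TLD + auth = 5 + 40 + 60 + 50 = 155 ms
Lookups 2..4 (TLD NS cached -> skip root; new domain -> still ask TLD and auth): local + TLD + auth = 5 + 60 + 50 = 115 ms each
Remaining 3 lookups: 3 * 115 = 345 ms
Total = 155 + 345 = 500 ms

500


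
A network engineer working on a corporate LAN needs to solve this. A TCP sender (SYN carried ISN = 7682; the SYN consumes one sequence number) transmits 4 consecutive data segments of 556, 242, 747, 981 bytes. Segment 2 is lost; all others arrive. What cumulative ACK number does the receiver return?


SYN uses sequence number 7682; first data byte = ISN + 1 = 7683.
Segment 1: SEQ = 7683, len = 556 B, covers [7683, 8238]
Segment 2: SEQ = 8239, len = 242 B, covers [8239, 8480] [LOST]
Segment 3: SEQ = 8481, len = 747 B, covers [8481, 9227]
Segment 4: SEQ = 9228, len = 981 B, covers [9228, 10208]
In-order data received: bytes [7683, 8238] (segments 1..1).
Segment 2 missing -> gap begins at byte 8239; later segments buffered out of order.
Cumulative ACK = next expected in-order byte = 7683 + 556 = 8239

8239


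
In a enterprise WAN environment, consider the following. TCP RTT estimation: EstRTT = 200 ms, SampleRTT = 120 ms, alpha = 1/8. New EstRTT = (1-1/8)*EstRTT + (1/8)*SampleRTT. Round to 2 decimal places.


Given: EstRTT = 200 ms, SampleRTT = 120 ms, alpha = 1/8
New EstRTT = (1 - alpha) * EstRTT + alpha * SampleRTT
(7/8) * 200 = 175
(1/8) * 120 = 15
New EstRTT = 175 + 15 = 190 ms -> 190.00 ms (2 dp)

190.00


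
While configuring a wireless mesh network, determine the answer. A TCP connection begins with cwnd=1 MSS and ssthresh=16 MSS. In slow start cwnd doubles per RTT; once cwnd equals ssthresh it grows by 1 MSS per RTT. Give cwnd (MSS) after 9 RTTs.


RTT 0: cwnd = 1 MSS (initial)
RTT 1: cwnd = 2 MSS (slow start, doubled)
RTT 2: cwnd = 4 MSS (slow start, doubled)
RTT 3: cwnd = 8 MSS (slow start, doubled)
RTT 4: cwnd = 16 MSS (slow start, doubled)
RTT 5: cwnd = 17 MSS (congestion avoidance, +1)
RTT 6: cwnd = 18 MSS (congestion avoidance, +1)
RTT 7: cwnd = 19 MSS (congestion avoidance, +1)
RTT 8: cwnd = 20 MSS (congestion avoidance, +1)
RTT 9: cwnd = 21 MSS (congestion avoidance, +1)

21


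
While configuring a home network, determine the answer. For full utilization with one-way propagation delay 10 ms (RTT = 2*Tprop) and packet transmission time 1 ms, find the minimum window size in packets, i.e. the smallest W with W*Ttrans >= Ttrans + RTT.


Given: Ttrans = 1 ms, RTT = 20 ms (= 2 * Tprop, Tprop = 10 ms)
Time until first ACK returns = Ttrans + RTT = 1 + 20 = 21 ms
Need W * Ttrans >= Ttrans + RTT  ->  W >= (Ttrans + RTT) / Ttrans
(Ttrans + RTT) / Ttrans = 21 / 1 = 21
W_min = ceil(21) = 21

21


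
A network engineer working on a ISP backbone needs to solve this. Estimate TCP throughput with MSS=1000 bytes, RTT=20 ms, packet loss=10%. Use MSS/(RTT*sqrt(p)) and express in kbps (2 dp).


Given: MSS = 1000 bytes, RTT = 20 ms, loss = 10%
RTT in seconds = 20 / 1000 = 0.02
Loss rate = 10% = 0.1
sqrt(loss) = sqrt(0.1) = 0.316227766017
Throughput (bytes/s) = 1000 / (0.02 * 0.316227766017) = 158113.8830
Throughput (kbps) = 158113.8830 * 8 / 1000 = 1264.911064 -> 1264.91 kbps (2 dp)

1264.91


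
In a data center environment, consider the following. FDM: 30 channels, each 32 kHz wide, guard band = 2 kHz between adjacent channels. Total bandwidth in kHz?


Given: 30 channels, 32 kHz each, guard = 2 kHz
Channel bandwidth = 30 * 32 = 960 kHz
Guard bands = 29 gaps * 2 kHz = 58 kHz
Total = 960 + 58 = 1018 kHz

1018


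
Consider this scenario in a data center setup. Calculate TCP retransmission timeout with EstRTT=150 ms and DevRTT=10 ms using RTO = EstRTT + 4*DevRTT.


Given: EstRTT = 150 ms, DevRTT = 10 ms
Timeout = EstRTT + 4 * DevRTT
4 * DevRTT = 4 * 10 = 40
Timeout = 150 + 40 = 190 ms

190


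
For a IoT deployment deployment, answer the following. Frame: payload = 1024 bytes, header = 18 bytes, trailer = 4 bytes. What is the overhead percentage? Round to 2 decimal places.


Given: payload = 1024 B, header = 18 B, trailer = 4 B
Overhead bytes = header + trailer = 18 + 4 = 22
Total frame = payload + overhead = 1024 + 22 = 1046
Overhead % = 22 / 1046 * 100 = 2.1033% -> 2.10% (2 dp)

2.10


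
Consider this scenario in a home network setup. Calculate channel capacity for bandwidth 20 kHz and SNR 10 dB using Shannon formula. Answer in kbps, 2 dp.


Given: B = 20 kHz, SNR = 10 dB
SNR linear = 10^(10/10) = 10
1 + SNR = 11
log2(11) = 3.4594316186
C = 20 * 1000 * 3.4594316186 = 69188.6324 bps
C = 69.188632 kbps -> 69.19 kbps (2 dp)

69.19


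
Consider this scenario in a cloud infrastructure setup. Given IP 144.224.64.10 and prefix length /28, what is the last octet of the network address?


Given: IP = 144.224.64.10, prefix = /28
Subnet mask = 255.255.255.240
Last octet of IP: 10
Last octet of mask: 240
Network last octet = 10 AND 240 = 0

0


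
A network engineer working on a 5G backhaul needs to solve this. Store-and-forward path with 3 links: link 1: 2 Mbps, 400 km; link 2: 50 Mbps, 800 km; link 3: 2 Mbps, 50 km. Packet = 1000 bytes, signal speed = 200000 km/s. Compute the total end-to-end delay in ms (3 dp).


Packet = 1000 bytes = 8000 bits. Store-and-forward: sum (t_trans + t_prop) per link.
Link 1: t_trans = 8000/(2*10^6) s = 4.0000 ms; t_prop = 400/200000 s = 2.0000 ms; subtotal = 6.0000 ms
Link 2: t_trans = 8000/(50*10^6) s = 0.1600 ms; t_prop = 800/200000 s = 4.0000 ms; subtotal = 4.1600 ms
Link 3: t_trans = 8000/(2*10^6) s = 4.0000 ms; t_prop = 50/200000 s = 0.2500 ms; subtotal = 4.2500 ms
End-to-end = 6.0000 + 4.1600 + 4.2500 = 14.4100 ms -> 14.410 ms (3 dp)

14.410


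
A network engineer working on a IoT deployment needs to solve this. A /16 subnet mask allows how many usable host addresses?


Given: subnet mask /16
Host bits = 32 - 16 = 16
Total addresses = 2^16 = 65536
Usable hosts = 65536 - 2 (network + broadcast) = 65534

65534


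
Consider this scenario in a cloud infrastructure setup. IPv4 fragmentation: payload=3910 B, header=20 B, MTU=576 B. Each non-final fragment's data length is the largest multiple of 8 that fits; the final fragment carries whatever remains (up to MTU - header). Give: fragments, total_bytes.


Max data per non-final fragment = floor((MTU - header)/8)*8 = floor((576 - 20)/8)*8 = floor(556/8)*8 = 552 B
Final fragment needs no 8-byte alignment: it can carry up to MTU - header = 556 B
Non-final fragments needed = ceil((payload - 556) / 552) = ceil(3354/552) = ceil(6.0761) = 7
Number of fragments = 7 + 1 = 8
Fragment sizes (data): 7 * 552 B + 46 B (last, 46 <= 556 OK)
Total bytes sent = payload + n_frags * header = 3910 + 8*20 = 3910 + 160 = 4070 B

8, 4070


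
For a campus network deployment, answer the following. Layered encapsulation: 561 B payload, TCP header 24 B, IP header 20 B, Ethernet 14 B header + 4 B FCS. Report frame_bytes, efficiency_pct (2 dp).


TCP segment = 561 + 24 = 585 B
IP packet = 585 + 20 = 605 B
Ethernet frame = 605 + 14 + 4 = 623 B
Efficiency = app / frame = 561 / 623 = 0.900482 = 90.0482% -> 90.05% (2 dp)

623, 90.05


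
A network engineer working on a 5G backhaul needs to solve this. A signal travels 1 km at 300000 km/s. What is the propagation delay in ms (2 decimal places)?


Given: distance = 1 km, speed = 300000 km/s
Delay = distance / speed = 1 / 300000 seconds
Delay in ms = 1 * 1000 / 300000
Delay = 0.0033 ms
Rounded to 2 dp = 0.00 ms

0.00


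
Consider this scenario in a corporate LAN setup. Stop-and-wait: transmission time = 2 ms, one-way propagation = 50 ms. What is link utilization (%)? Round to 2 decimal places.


Given: Ttrans = 2 ms, Tprop = 50 ms
RTT = 2 * Tprop = 2 * 50 = 100 ms
U = Ttrans / (Ttrans + RTT)
U = 2 / (2 + 100)
U = 2 / 102 = 0.019608
U% = 1.96%

1.96


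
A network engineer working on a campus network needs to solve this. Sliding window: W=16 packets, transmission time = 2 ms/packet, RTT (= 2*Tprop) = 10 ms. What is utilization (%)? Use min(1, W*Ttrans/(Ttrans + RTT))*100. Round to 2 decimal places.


Given: W = 16, Ttrans = 2 ms, RTT = 10 ms (= 2 * Tprop, Tprop = 5 ms)
Cycle time = Ttrans + RTT = 2 + 10 = 12 ms (first packet sent until its ACK returns)
W * Ttrans = 16 * 2 = 32 ms of sending per cycle
W * Ttrans / (Ttrans + RTT) = 32 / 12 = 2.666667
U = min(1, 2.666667) = 1.000000
U% = 100.00%

100.00


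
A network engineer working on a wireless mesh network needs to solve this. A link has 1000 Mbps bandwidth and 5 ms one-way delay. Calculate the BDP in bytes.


Given: bandwidth = 1000 Mbps, delay = 5 ms
BDP in bits = 1000 * 10^6 * 5 / 1000
BDP in bits = 5000000
BDP in bytes = 5000000 / 8 = 625000

625000


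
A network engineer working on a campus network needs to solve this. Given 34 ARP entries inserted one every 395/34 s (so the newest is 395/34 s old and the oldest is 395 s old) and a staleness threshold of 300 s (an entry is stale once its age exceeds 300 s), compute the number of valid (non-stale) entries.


Ages are k * 395/34 s for k = 1..34 (spacing = 11.6176 s).
Entry k is valid iff k * 395/34 <= 300 iff k <= 34 * 300 / 395 = 25.8228
n_valid = floor(25.8228) = 25
(n_stale = 34 - 25 = 9)

25


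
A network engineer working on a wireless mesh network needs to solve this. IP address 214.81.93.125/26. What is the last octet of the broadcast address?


Given: IP = 214.81.93.125, prefix = /26
Host bits = 32 - 26 = 6
Network last octet = 125 AND mask = 64
Host part size = 2^6 - 1 = 63
Broadcast last octet = 64 OR 63 = 127

127


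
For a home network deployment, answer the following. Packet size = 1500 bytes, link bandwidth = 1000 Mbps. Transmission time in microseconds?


Given: packet = 1500 bytes, bandwidth = 1000 Mbps
Packet in bits = 1500 * 8 = 12000 bits
Bandwidth = 1000 * 10^6 = 1000000000 bps
Time = 12000 / 1000000000 seconds
Time in us = 12000 * 10^6 / 1000000000 = 12

12


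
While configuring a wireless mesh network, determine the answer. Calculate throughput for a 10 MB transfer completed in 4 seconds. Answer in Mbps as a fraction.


Given: file = 10 MB, time = 4 s
File in Mb = 10 * 8 = 80 Mb
Throughput = 80 / 4 Mbps
Throughput = 20 Mbps

20


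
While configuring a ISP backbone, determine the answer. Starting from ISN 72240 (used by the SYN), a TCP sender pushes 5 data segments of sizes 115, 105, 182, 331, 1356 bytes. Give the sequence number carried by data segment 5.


The SYN occupies sequence number ISN = 72240, so the first data byte is ISN + 1 = 72241.
SEQ of data segment i = (ISN + 1) + sum of payload sizes of segments 1..i-1.
Segment 1: SEQ = 72241, payload = 115 bytes
Segment 2: SEQ = 72356, payload = 105 bytes
Segment 3: SEQ = 72461, payload = 182 bytes
Segment 4: SEQ = 72643, payload = 331 bytes
Segment 5: SEQ = 72974, payload = 1356 bytes
SEQ of segment 5 = 72241 + 115 + 105 + 182 + 331 = 72974

72974


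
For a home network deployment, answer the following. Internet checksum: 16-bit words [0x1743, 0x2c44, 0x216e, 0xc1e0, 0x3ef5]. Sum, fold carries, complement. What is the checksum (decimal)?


Given words: [0x1743, 0x2c44, 0x216e, 0xc1e0, 0x3ef5]
Step 1: Sum all words
Raw sum = 5955 + 11332 + 8558 + 49632 + 16117 = 91594
Step 2: Fold carry: (26058 + 1) = 26059
One's complement = ~26059 & 0xFFFF = 39476

39476


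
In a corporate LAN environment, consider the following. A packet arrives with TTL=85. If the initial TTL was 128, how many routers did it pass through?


Given: initial TTL = 128, received TTL = 85
Hops = initial TTL - received TTL
Hops = 128 - 85 = 43

43


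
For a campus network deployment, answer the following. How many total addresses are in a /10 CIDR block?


Given: CIDR prefix /10
Host bits = 32 - 10 = 22
Total addresses = 2^22 = 4194304

4194304


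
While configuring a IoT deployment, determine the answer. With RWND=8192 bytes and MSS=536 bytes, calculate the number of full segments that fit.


Given: RWND = 8192 bytes, MSS = 536 bytes
Full segments = floor(RWND / MSS)
Full segments = floor(8192 / 536)
Full segments = floor(15.2836) = 15

15


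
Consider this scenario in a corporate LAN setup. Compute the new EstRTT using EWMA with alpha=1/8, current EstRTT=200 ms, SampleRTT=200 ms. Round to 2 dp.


Given: EstRTT = 200 ms, SampleRTT = 200 ms, alpha = 1/8
New EstRTT = (1 - alpha) * EstRTT + alpha * SampleRTT
(7/8) * 200 = 175
(1/8) * 200 = 25
New EstRTT = 175 + 25 = 200 ms -> 200.00 ms (2 dp)

200.00


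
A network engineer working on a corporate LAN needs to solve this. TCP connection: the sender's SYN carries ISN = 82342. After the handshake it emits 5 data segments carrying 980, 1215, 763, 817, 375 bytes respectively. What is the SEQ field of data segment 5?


The SYN occupies sequence number ISN = 82342, so the first data byte is ISN + 1 = 82343.
SEQ of data segment i = (ISN + 1) + sum of payload sizes of segments 1..i-1.
Segment 1: SEQ = 82343, payload = 980 bytes
Segment 2: SEQ = 83323, payload = 1215 bytes
Segment 3: SEQ = 84538, payload = 763 bytes
Segment 4: SEQ = 85301, payload = 817 bytes
Segment 5: SEQ = 86118, payload = 375 bytes
SEQ of segment 5 = 82343 + 980 + 1215 + 763 + 817 = 86118

86118


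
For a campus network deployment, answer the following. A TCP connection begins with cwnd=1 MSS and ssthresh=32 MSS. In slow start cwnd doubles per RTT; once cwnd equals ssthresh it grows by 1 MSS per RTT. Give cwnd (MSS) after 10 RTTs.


RTT 0: cwnd = 1 MSS (initial)
RTT 1: cwnd = 2 MSS (slow start, doubled)
RTT 2: cwnd = 4 MSS (slow start, doubled)
RTT 3: cwnd = 8 MSS (slow start, doubled)
RTT 4: cwnd = 16 MSS (slow start, doubled)
RTT 5: cwnd = 32 MSS (slow start, doubled)
RTT 6: cwnd = 33 MSS (congestion avoidance, +1)
RTT 7: cwnd = 34 MSS (congestion avoidance, +1)
RTT 8: cwnd = 35 MSS (congestion avoidance, +1)
RTT 9: cwnd = 36 MSS (congestion avoidance, +1)
RTT 10: cwnd = 37 MSS (congestion avoidance, +1)

37


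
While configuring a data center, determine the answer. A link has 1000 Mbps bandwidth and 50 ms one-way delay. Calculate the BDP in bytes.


Given: bandwidth = 1000 Mbps, delay = 50 ms
BDP in bits = 1000 * 10^6 * 50 / 1000
BDP in bits = 50000000
BDP in bytes = 50000000 / 8 = 6250000

6250000


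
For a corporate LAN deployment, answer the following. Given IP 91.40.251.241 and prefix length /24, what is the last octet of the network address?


Given: IP = 91.40.251.241, prefix = /24
Subnet mask = 255.255.255.0
Last octet of IP: 241
Last octet of mask: 0
Network last octet = 241 AND 0 = 0

0


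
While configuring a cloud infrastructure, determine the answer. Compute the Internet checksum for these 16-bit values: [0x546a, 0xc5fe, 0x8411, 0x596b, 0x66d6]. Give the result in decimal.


Given words: [0x546a, 0xc5fe, 0x8411, 0x596b, 0x66d6]
Step 1: Sum all words
Raw sum = 21610 + 50686 + 33809 + 22891 + 26326 = 155322
Step 2: Fold carry: (24250 + 2) = 24252
One's complement = ~24252 & 0xFFFF = 41283

41283
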